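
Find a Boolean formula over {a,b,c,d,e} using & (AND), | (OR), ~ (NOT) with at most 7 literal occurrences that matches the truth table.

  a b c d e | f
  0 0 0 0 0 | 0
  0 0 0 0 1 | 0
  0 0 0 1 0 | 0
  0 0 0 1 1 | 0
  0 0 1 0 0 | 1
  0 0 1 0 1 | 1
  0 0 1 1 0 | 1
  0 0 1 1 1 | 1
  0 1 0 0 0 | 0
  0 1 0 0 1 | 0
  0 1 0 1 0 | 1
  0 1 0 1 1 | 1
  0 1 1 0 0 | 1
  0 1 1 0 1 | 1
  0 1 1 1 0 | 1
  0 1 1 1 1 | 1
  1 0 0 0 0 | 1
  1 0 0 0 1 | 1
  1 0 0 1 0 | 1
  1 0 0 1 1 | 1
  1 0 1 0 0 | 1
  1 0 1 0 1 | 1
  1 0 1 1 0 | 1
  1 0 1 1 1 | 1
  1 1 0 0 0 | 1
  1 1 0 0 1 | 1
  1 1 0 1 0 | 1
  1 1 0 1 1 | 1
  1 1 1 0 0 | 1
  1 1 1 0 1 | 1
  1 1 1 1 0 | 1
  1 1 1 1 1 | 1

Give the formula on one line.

(((b | a) & d) | (c | a))

  (b | a) = 00000000111111111111111111111111
  ((b | a) & d) = 00000000001100110011001100110011
  (c | a) = 00001111000011111111111111111111
  (((b | a) & d) | (c | a)) = 00001111001111111111111111111111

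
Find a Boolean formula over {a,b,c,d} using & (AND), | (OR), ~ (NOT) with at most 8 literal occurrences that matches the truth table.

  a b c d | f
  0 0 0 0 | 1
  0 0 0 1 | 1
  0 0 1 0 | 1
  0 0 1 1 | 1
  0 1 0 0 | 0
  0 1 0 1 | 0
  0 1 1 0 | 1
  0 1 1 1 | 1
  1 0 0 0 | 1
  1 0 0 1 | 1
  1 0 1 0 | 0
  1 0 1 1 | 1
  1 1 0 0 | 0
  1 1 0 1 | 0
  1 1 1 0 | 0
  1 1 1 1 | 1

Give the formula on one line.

  ~a = 1111111100000000
  ~c = 1100110011001100
  (~a | ~c) = 1111111111001100
  ((~a | ~c) | d) = 1111111111011101
  (((~a | ~c) | d) & c) = 0011001100010001
  ~b = 1111000011110000
  (~b & ~c) = 1100000011000000
  ((((~a | ~c) | d) & c) | (~b & ~c)) = 1111001111010001

((((~a | ~c) | d) & c) | (~b & ~c))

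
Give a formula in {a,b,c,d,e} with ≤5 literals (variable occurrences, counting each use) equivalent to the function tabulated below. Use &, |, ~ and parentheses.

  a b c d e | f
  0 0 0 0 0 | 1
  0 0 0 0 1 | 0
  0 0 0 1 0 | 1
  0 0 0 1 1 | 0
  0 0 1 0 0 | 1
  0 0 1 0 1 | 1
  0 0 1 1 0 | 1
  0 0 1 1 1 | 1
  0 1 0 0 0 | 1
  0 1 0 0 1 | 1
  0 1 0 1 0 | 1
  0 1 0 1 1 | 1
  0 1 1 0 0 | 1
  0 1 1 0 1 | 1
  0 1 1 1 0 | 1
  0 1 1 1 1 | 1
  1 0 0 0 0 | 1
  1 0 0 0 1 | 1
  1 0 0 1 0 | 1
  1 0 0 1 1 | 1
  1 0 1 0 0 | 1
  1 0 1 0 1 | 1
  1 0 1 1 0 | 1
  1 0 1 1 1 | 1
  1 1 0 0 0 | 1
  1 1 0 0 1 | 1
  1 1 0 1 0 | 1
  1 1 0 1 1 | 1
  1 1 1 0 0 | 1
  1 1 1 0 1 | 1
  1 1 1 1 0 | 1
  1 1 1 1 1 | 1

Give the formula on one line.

((a | ~e) | ((b | c) & ~a))

  ~e = 10101010101010101010101010101010
  (a | ~e) = 10101010101010101111111111111111
  (b | c) = 00001111111111110000111111111111
  ~a = 11111111111111110000000000000000
  ((b | c) & ~a) = 00001111111111110000000000000000
  ((a | ~e) | ((b | c) & ~a)) = 10101111111111111111111111111111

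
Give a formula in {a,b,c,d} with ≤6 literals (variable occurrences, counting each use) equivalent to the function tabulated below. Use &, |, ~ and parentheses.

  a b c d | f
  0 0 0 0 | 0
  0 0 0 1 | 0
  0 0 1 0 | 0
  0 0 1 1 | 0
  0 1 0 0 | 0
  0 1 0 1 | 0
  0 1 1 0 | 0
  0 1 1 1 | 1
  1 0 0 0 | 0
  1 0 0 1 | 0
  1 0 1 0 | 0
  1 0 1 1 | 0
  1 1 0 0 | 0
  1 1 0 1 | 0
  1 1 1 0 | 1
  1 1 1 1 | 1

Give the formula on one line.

((a | d) & (c & b))

  (a | d) = 0101010111111111
  (c & b) = 0000001100000011
  ((a | d) & (c & b)) = 0000000100000011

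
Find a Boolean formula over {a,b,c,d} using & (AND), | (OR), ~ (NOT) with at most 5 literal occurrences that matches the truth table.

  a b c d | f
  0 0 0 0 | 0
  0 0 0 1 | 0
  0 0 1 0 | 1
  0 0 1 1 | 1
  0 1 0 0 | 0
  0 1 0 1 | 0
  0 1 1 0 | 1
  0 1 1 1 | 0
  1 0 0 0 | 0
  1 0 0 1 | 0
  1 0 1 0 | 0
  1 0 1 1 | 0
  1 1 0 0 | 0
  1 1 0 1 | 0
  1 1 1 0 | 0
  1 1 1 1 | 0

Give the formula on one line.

((~d | ~b) & (c & ~a))

  ~d = 1010101010101010
  ~b = 1111000011110000
  (~d | ~b) = 1111101011111010
  ~a = 1111111100000000
  (c & ~a) = 0011001100000000
  ((~d | ~b) & (c & ~a)) = 0011001000000000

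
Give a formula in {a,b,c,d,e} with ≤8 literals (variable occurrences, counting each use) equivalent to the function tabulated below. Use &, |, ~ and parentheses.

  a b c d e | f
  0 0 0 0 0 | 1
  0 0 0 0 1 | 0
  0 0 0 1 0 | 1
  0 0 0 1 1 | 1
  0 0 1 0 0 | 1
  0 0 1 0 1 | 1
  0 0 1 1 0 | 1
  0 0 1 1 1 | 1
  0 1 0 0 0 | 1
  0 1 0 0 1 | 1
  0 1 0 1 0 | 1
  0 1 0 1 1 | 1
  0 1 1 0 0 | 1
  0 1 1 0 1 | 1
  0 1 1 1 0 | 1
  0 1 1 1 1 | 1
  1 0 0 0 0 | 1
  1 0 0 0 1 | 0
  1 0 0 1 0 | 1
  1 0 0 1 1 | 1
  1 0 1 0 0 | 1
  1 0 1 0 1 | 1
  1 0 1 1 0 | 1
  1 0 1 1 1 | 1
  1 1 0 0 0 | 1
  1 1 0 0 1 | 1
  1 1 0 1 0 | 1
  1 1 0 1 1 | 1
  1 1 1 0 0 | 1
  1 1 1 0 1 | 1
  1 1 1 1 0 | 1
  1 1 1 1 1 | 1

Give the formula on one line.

  (d | c) = 00111111001111110011111100111111
  ~e = 10101010101010101010101010101010
  ((d | c) | ~e) = 10111111101111111011111110111111
  ~d = 11001100110011001100110011001100
  (b & ~d) = 00000000110011000000000011001100
  (((d | c) | ~e) | (b & ~d)) = 10111111111111111011111111111111

(((d | c) | ~e) | (b & ~d))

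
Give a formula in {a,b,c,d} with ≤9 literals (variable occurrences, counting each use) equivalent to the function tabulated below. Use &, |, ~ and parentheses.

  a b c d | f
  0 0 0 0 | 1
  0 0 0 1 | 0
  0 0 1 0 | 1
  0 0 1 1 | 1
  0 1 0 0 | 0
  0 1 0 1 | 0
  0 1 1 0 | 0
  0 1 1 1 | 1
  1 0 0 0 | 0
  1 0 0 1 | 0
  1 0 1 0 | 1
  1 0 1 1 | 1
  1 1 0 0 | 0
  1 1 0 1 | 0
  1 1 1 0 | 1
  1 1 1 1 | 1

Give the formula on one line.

((((~a | c) & (a | ~b)) | d) & (~d | c))

  ~a = 1111111100000000
  (~a | c) = 1111111100110011
  ~b = 1111000011110000
  (a | ~b) = 1111000011111111
  ((~a | c) & (a | ~b)) = 1111000000110011
  (((~a | c) & (a | ~b)) | d) = 1111010101110111
  ~d = 1010101010101010
  (~d | c) = 1011101110111011
  ((((~a | c) & (a | ~b)) | d) & (~d | c)) = 1011000100110011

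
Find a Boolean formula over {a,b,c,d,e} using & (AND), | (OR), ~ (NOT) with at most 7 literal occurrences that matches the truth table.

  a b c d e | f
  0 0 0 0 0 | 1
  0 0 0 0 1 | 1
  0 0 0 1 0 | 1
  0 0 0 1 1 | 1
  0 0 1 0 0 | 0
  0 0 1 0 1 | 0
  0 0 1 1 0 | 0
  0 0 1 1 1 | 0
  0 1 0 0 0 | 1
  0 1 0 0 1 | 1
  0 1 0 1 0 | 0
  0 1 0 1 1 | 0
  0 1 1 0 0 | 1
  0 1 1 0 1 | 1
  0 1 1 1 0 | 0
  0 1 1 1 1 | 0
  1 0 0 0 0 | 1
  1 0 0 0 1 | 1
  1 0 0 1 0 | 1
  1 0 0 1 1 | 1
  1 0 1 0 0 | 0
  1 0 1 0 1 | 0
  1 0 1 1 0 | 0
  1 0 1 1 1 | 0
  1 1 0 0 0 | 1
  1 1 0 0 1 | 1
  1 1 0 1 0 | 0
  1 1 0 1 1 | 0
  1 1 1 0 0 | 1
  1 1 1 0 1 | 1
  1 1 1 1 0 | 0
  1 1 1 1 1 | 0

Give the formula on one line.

  ~c = 11110000111100001111000011110000
  ~b = 11111111000000001111111100000000
  (~c & ~b) = 11110000000000001111000000000000
  ~d = 11001100110011001100110011001100
  (a & ~d) = 00000000000000001100110011001100
  ~a = 11111111111111110000000000000000
  ((a & ~d) | ~a) = 11111111111111111100110011001100
  (((a & ~d) | ~a) & b) = 00000000111111110000000011001100
  (~d & (((a & ~d) | ~a) & b)) = 00000000110011000000000011001100
  ((~c & ~b) | (~d & (((a & ~d) | ~a) & b))) = 11110000110011001111000011001100

((~c & ~b) | (~d & (((a & ~d) | ~a) & b)))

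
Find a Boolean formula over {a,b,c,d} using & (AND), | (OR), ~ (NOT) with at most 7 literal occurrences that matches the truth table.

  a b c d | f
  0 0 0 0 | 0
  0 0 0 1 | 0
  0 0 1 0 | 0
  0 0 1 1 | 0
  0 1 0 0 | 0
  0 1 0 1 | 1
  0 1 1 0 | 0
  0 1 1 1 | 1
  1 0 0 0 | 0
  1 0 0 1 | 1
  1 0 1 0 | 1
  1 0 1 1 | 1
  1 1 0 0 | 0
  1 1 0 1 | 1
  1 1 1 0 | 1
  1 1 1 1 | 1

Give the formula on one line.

((a & c) | (d & (a | (d & (~d | b)))))

  (a & c) = 0000000000110011
  ~d = 1010101010101010
  (~d | b) = 1010111110101111
  (d & (~d | b)) = 0000010100000101
  (a | (d & (~d | b))) = 0000010111111111
  (d & (a | (d & (~d | b)))) = 0000010101010101
  ((a & c) | (d & (a | (d & (~d | b))))) = 0000010101110111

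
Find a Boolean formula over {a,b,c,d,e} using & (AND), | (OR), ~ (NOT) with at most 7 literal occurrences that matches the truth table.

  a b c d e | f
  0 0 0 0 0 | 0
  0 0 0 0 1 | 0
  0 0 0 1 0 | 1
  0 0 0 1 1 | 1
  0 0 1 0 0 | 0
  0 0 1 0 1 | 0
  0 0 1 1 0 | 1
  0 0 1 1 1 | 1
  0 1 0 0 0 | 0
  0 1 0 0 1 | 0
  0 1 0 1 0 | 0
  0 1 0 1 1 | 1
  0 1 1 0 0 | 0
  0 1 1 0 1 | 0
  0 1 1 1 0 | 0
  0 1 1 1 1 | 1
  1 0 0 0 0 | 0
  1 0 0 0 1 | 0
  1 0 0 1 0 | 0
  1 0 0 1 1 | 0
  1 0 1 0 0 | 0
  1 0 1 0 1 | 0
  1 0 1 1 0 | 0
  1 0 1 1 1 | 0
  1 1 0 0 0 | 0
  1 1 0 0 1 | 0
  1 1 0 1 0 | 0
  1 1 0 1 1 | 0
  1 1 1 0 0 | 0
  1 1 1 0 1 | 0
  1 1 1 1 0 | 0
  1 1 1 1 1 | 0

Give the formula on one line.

  ~a = 11111111111111110000000000000000
  (d & ~a) = 00110011001100110000000000000000
  ~b = 11111111000000001111111100000000
  (e | ~b) = 11111111010101011111111101010101
  ((d & ~a) & (e | ~b)) = 00110011000100010000000000000000

((d & ~a) & (e | ~b))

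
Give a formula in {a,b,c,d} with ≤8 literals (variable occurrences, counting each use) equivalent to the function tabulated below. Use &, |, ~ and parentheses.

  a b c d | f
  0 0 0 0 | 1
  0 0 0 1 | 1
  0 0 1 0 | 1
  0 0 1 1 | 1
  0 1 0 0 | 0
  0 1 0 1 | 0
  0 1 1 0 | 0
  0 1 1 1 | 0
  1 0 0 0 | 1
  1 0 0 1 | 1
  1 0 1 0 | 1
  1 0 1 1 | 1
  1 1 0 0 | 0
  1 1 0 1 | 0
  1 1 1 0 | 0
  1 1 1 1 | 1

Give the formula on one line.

(~b | ((((c & b) & d) | (~a | ~b)) & a))

  ~b = 1111000011110000
  (c & b) = 0000001100000011
  ((c & b) & d) = 0000000100000001
  ~a = 1111111100000000
  (~a | ~b) = 1111111111110000
  (((c & b) & d) | (~a | ~b)) = 1111111111110001
  ((((c & b) & d) | (~a | ~b)) & a) = 0000000011110001
  (~b | ((((c & b) & d) | (~a | ~b)) & a)) = 1111000011110001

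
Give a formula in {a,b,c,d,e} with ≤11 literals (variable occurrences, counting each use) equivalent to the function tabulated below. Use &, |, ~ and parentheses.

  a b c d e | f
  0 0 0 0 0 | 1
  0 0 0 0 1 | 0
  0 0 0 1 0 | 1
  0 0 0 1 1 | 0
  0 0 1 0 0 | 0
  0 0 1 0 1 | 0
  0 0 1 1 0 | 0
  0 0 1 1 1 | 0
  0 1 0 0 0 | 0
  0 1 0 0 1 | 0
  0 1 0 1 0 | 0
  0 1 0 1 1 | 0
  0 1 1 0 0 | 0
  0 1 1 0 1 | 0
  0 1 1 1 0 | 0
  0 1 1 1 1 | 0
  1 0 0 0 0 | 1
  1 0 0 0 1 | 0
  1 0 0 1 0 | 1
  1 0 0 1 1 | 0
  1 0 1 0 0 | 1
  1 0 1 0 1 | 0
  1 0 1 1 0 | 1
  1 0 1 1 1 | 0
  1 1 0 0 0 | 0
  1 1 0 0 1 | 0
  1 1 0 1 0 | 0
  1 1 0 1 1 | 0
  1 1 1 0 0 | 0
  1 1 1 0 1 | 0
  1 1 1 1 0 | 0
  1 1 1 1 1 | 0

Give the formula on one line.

  (b | a) = 00000000111111111111111111111111
  ~e = 10101010101010101010101010101010
  ((b | a) & ~e) = 00000000101010101010101010101010
  ~c = 11110000111100001111000011110000
  (~e & ~c) = 10100000101000001010000010100000
  (((b | a) & ~e) | (~e & ~c)) = 10100000101010101010101010101010
  ~d = 11001100110011001100110011001100
  (~d & e) = 01000100010001000100010001000100
  ~b = 11111111000000001111111100000000
  ((~d & e) | ~b) = 11111111010001001111111101000100
  ((((b | a) & ~e) | (~e & ~c)) & ((~d & e) | ~b)) = 10100000000000001010101000000000

((((b | a) & ~e) | (~e & ~c)) & ((~d & e) | ~b))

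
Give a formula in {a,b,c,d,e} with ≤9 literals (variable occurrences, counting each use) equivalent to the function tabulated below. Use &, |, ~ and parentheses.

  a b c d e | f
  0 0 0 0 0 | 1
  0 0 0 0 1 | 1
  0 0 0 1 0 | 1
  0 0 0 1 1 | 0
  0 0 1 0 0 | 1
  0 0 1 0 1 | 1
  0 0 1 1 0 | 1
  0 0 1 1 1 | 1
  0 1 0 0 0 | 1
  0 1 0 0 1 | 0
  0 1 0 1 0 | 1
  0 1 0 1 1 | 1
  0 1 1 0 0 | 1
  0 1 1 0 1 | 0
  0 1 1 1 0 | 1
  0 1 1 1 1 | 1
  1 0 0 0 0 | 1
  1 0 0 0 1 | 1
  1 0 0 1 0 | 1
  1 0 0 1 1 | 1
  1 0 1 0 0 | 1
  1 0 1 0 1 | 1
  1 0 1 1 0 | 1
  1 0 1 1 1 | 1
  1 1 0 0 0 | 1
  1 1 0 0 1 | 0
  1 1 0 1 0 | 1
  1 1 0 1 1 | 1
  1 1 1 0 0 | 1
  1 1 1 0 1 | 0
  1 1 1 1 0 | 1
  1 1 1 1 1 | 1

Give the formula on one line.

(((~e | d) | ~b) & ((((a | ~e) | ~d) | b) | (c & d)))

  ~e = 10101010101010101010101010101010
  (~e | d) = 10111011101110111011101110111011
  ~b = 11111111000000001111111100000000
  ((~e | d) | ~b) = 11111111101110111111111110111011
  (a | ~e) = 10101010101010101111111111111111
  ~d = 11001100110011001100110011001100
  ((a | ~e) | ~d) = 11101110111011101111111111111111
  (((a | ~e) | ~d) | b) = 11101110111111111111111111111111
  (c & d) = 00000011000000110000001100000011
  ((((a | ~e) | ~d) | b) | (c & d)) = 11101111111111111111111111111111
  (((~e | d) | ~b) & ((((a | ~e) | ~d) | b) | (c & d))) = 11101111101110111111111110111011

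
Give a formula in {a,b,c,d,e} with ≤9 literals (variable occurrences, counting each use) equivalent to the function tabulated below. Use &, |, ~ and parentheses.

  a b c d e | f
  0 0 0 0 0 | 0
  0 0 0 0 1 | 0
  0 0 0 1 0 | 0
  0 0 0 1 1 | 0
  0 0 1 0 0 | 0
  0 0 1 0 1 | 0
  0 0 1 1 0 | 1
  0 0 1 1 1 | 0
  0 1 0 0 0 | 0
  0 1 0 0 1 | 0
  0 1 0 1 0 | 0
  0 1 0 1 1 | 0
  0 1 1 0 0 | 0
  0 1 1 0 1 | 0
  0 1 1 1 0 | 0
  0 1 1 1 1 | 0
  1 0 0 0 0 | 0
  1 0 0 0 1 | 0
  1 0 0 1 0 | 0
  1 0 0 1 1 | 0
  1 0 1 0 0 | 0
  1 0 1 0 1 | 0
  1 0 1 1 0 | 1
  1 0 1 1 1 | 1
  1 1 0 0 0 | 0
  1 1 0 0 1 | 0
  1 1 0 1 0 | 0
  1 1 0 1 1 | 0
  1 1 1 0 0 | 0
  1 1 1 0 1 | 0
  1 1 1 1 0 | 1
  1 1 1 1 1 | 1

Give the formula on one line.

((((~e & (d | b)) & ~b) | (a & c)) & (d & c))

  ~e = 10101010101010101010101010101010
  (d | b) = 00110011111111110011001111111111
  (~e & (d | b)) = 00100010101010100010001010101010
  ~b = 11111111000000001111111100000000
  ((~e & (d | b)) & ~b) = 00100010000000000010001000000000
  (a & c) = 00000000000000000000111100001111
  (((~e & (d | b)) & ~b) | (a & c)) = 00100010000000000010111100001111
  (d & c) = 00000011000000110000001100000011
  ((((~e & (d | b)) & ~b) | (a & c)) & (d & c)) = 00000010000000000000001100000011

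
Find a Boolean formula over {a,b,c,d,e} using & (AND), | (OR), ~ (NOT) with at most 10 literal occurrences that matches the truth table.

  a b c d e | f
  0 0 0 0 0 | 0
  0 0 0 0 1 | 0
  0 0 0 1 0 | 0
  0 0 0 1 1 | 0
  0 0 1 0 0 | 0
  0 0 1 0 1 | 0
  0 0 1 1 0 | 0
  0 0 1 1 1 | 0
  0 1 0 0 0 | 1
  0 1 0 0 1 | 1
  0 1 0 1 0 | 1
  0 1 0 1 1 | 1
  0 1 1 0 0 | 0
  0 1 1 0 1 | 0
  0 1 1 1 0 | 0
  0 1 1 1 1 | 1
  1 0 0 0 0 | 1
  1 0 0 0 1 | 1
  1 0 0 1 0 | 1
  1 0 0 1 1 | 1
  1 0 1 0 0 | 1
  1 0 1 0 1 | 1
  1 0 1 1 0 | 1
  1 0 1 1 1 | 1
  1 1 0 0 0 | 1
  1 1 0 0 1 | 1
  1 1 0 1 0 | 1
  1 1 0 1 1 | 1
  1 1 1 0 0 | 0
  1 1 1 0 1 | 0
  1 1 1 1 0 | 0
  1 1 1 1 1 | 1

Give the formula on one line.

  (b & d) = 00000000001100110000000000110011
  (e & (b & d)) = 00000000000100010000000000010001
  ~c = 11110000111100001111000011110000
  ((e & (b & d)) | ~c) = 11110000111100011111000011110001
  (b & ((e & (b & d)) | ~c)) = 00000000111100010000000011110001
  ~a = 11111111111111110000000000000000
  ~b = 11111111000000001111111100000000
  (~a | ~b) = 11111111111111111111111100000000
  ((~a | ~b) & a) = 00000000000000001111111100000000
  ((b & ((e & (b & d)) | ~c)) | ((~a | ~b) & a)) = 00000000111100011111111111110001

((b & ((e & (b & d)) | ~c)) | ((~a | ~b) & a))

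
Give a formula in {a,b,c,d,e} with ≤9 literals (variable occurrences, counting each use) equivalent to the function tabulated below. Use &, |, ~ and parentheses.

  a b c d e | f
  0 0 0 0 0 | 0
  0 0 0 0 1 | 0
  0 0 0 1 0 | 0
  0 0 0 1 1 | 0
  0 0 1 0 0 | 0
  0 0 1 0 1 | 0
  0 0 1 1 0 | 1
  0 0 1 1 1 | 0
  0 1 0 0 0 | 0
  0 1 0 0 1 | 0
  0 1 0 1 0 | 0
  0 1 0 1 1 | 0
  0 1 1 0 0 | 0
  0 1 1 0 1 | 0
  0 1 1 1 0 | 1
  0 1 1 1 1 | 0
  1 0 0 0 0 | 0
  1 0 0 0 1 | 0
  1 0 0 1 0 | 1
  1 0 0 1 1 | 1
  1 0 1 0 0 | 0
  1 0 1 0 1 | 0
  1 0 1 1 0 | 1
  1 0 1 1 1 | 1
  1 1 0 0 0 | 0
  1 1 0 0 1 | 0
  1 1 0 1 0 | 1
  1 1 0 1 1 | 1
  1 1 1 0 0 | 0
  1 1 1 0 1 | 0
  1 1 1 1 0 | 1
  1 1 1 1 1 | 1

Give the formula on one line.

  ~c = 11110000111100001111000011110000
  (~c | d) = 11110011111100111111001111110011
  (a | c) = 00001111000011111111111111111111
  ~a = 11111111111111110000000000000000
  (d | ~a) = 11111111111111110011001100110011
  ~e = 10101010101010101010101010101010
  (a | ~e) = 10101010101010101111111111111111
  ((d | ~a) & (a | ~e)) = 10101010101010100011001100110011
  ((a | c) & ((d | ~a) & (a | ~e))) = 00001010000010100011001100110011
  ((~c | d) & ((a | c) & ((d | ~a) & (a | ~e)))) = 00000010000000100011001100110011

((~c | d) & ((a | c) & ((d | ~a) & (a | ~e))))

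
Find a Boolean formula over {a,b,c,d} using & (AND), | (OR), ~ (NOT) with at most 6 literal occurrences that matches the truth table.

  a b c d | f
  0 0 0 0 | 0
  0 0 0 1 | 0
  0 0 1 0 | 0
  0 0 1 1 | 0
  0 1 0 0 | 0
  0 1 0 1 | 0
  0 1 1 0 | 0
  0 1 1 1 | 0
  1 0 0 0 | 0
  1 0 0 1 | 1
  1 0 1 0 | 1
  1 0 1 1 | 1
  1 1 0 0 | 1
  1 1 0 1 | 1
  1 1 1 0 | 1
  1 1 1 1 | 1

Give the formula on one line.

  (d | c) = 0111011101110111
  ((d | c) | b) = 0111111101111111
  (((d | c) | b) & a) = 0000000001111111

(((d | c) | b) & a)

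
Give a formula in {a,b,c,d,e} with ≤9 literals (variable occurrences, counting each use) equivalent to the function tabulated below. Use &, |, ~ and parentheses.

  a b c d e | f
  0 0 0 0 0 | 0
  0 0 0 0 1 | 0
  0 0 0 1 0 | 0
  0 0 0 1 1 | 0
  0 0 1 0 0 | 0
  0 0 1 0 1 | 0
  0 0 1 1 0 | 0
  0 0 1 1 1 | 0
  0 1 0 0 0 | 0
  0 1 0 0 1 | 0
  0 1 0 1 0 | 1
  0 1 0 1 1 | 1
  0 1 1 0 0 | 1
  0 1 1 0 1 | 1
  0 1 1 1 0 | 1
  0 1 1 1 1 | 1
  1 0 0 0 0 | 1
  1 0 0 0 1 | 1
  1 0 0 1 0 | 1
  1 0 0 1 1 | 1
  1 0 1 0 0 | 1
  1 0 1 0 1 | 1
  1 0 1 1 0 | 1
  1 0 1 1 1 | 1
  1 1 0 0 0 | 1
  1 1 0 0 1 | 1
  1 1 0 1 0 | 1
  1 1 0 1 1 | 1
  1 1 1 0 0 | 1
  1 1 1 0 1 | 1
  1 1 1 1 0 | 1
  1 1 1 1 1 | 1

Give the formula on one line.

  (b & d) = 00000000001100110000000000110011
  ~c = 11110000111100001111000011110000
  (e | ~c) = 11110101111101011111010111110101
  ((b & d) & (e | ~c)) = 00000000001100010000000000110001
  (((b & d) & (e | ~c)) | a) = 00000000001100011111111111111111
  (c & b) = 00000000000011110000000000001111
  ((((b & d) & (e | ~c)) | a) | (c & b)) = 00000000001111111111111111111111

((((b & d) & (e | ~c)) | a) | (c & b))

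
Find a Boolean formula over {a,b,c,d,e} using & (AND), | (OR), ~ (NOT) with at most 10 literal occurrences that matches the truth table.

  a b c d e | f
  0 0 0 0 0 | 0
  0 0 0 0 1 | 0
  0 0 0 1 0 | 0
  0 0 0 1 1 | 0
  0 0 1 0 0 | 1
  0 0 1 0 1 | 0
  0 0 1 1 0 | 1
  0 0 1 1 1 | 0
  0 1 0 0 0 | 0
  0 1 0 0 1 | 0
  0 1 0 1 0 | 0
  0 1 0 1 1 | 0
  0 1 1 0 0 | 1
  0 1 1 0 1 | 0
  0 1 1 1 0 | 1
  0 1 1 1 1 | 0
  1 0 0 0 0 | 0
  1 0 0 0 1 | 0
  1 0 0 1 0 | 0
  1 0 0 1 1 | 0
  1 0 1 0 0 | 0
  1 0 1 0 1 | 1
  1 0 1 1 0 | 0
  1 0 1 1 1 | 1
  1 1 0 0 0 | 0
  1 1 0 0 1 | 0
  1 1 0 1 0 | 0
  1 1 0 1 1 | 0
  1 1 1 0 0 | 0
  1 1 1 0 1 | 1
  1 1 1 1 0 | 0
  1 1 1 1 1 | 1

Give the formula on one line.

  ~e = 10101010101010101010101010101010
  ~a = 11111111111111110000000000000000
  (~e & ~a) = 10101010101010100000000000000000
  (c & a) = 00000000000000000000111100001111
  ((c & a) | ~e) = 10101010101010101010111110101111
  (c & e) = 00000101000001010000010100000101
  (((c & a) | ~e) & (c & e)) = 00000000000000000000010100000101
  ((~e & ~a) | (((c & a) | ~e) & (c & e))) = 10101010101010100000010100000101
  (c | e) = 01011111010111110101111101011111
  (((~e & ~a) | (((c & a) | ~e) & (c & e))) & (c | e)) = 00001010000010100000010100000101

(((~e & ~a) | (((c & a) | ~e) & (c & e))) & (c | e))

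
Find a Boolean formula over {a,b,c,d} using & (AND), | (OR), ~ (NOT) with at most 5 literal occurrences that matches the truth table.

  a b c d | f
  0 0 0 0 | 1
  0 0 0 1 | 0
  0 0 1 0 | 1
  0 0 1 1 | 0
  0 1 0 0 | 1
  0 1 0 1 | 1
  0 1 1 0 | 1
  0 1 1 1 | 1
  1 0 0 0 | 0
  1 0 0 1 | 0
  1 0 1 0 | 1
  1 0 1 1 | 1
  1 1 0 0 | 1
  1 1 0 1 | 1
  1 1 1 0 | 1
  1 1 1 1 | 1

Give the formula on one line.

(((c & a) | b) | (~d & ~a))

  (c & a) = 0000000000110011
  ((c & a) | b) = 0000111100111111
  ~d = 1010101010101010
  ~a = 1111111100000000
  (~d & ~a) = 1010101000000000
  (((c & a) | b) | (~d & ~a)) = 1010111100111111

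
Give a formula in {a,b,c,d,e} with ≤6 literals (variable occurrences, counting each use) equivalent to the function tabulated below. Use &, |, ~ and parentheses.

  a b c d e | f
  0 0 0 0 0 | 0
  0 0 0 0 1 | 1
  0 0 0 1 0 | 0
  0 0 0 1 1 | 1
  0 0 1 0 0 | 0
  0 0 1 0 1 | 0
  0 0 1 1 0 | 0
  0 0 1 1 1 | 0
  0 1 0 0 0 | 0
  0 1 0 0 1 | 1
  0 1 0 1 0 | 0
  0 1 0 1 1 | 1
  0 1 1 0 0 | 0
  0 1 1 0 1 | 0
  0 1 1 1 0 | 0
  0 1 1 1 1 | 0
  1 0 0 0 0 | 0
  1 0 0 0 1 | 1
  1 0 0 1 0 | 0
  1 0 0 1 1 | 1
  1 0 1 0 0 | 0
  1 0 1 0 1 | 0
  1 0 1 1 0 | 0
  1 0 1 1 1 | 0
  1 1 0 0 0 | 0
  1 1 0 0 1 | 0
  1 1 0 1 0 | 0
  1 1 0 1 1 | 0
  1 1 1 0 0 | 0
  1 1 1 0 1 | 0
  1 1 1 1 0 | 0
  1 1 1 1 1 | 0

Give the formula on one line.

(~c & ((~b & (e & a)) | (~a & e)))

  ~c = 11110000111100001111000011110000
  ~b = 11111111000000001111111100000000
  (e & a) = 00000000000000000101010101010101
  (~b & (e & a)) = 00000000000000000101010100000000
  ~a = 11111111111111110000000000000000
  (~a & e) = 01010101010101010000000000000000
  ((~b & (e & a)) | (~a & e)) = 01010101010101010101010100000000
  (~c & ((~b & (e & a)) | (~a & e))) = 01010000010100000101000000000000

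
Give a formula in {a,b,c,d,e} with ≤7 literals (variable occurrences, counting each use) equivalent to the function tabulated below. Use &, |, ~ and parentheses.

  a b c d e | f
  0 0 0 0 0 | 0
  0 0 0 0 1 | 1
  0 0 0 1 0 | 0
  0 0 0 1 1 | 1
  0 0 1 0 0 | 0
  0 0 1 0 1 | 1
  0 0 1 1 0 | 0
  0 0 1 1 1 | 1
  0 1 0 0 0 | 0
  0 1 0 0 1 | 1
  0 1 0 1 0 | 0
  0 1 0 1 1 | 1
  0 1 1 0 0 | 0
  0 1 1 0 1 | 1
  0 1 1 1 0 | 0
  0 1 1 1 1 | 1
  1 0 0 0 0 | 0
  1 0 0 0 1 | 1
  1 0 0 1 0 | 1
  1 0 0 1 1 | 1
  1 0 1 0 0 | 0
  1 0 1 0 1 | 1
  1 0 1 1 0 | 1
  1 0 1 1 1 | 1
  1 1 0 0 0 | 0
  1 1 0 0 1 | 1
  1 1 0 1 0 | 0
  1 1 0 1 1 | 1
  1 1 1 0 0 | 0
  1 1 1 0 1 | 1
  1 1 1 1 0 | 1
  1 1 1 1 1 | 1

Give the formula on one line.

  (d & a) = 00000000000000000011001100110011
  ~b = 11111111000000001111111100000000
  (~b | c) = 11111111000011111111111100001111
  (e | (~b | c)) = 11111111010111111111111101011111
  ((d & a) & (e | (~b | c))) = 00000000000000000011001100010011
  (((d & a) & (e | (~b | c))) | e) = 01010101010101010111011101010111

(((d & a) & (e | (~b | c))) | e)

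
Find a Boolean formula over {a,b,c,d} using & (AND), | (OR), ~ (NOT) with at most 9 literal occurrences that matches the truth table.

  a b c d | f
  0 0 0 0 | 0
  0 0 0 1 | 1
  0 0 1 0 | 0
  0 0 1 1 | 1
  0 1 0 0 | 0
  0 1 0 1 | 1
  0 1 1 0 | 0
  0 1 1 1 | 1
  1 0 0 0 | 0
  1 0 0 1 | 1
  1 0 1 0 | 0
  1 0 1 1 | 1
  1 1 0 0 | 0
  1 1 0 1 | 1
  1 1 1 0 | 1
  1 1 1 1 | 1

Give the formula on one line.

  ~b = 1111000011110000
  (~b & c) = 0011000000110000
  (d | (~b & c)) = 0111010101110101
  (c | (d | (~b & c))) = 0111011101110111
  (b & a) = 0000000000001111
  ((b & a) | d) = 0101010101011111
  ((c | (d | (~b & c))) & ((b & a) | d)) = 0101010101010111

((c | (d | (~b & c))) & ((b & a) | d))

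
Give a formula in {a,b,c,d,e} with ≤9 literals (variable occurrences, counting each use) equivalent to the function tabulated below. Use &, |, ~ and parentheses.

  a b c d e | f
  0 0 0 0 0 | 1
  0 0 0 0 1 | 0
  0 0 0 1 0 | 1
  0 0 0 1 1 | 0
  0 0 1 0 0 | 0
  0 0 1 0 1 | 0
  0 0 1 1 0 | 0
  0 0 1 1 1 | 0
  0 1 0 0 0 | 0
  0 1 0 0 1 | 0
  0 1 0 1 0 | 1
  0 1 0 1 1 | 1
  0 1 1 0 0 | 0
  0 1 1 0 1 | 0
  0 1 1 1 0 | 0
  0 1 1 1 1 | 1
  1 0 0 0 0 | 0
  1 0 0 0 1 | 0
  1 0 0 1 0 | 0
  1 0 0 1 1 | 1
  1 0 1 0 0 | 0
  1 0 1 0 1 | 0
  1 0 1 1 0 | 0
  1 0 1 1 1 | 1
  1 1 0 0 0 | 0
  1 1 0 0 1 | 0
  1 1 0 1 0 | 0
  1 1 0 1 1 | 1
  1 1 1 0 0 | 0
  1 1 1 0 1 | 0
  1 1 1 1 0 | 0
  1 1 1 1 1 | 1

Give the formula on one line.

  ~c = 11110000111100001111000011110000
  ~a = 11111111111111110000000000000000
  ~e = 10101010101010101010101010101010
  (~a & ~e) = 10101010101010100000000000000000
  (~c & (~a & ~e)) = 10100000101000000000000000000000
  (a | b) = 00000000111111111111111111111111
  (d & e) = 00010001000100010001000100010001
  ((a | b) & (d & e)) = 00000000000100010001000100010001
  ((~c & (~a & ~e)) | ((a | b) & (d & e))) = 10100000101100010001000100010001
  ~b = 11111111000000001111111100000000
  (d | ~b) = 11111111001100111111111100110011
  (((~c & (~a & ~e)) | ((a | b) & (d & e))) & (d | ~b)) = 10100000001100010001000100010001

(((~c & (~a & ~e)) | ((a | b) & (d & e))) & (d | ~b))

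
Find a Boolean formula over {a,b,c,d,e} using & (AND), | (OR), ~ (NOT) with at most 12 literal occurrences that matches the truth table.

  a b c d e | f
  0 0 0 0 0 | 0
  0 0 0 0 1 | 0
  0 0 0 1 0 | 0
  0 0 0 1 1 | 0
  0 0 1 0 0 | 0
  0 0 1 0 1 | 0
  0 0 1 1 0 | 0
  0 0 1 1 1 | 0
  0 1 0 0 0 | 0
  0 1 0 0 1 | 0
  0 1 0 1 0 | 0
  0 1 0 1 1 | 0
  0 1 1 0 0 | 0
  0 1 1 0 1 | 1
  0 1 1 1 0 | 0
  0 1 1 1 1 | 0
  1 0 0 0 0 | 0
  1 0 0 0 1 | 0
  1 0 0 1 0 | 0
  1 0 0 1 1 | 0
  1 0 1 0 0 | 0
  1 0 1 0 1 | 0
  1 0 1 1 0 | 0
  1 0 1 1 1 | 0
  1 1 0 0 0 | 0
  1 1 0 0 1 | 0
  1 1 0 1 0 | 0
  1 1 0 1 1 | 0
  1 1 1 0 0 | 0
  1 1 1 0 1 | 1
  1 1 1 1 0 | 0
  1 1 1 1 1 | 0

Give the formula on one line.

(((((~d | ~b) & c) & (b | ~e)) | ((~c | ~b) & ~e)) & e)

  ~d = 11001100110011001100110011001100
  ~b = 11111111000000001111111100000000
  (~d | ~b) = 11111111110011001111111111001100
  ((~d | ~b) & c) = 00001111000011000000111100001100
  ~e = 10101010101010101010101010101010
  (b | ~e) = 10101010111111111010101011111111
  (((~d | ~b) & c) & (b | ~e)) = 00001010000011000000101000001100
  ~c = 11110000111100001111000011110000
  (~c | ~b) = 11111111111100001111111111110000
  ((~c | ~b) & ~e) = 10101010101000001010101010100000
  ((((~d | ~b) & c) & (b | ~e)) | ((~c | ~b) & ~e)) = 10101010101011001010101010101100
  (((((~d | ~b) & c) & (b | ~e)) | ((~c | ~b) & ~e)) & e) = 00000000000001000000000000000100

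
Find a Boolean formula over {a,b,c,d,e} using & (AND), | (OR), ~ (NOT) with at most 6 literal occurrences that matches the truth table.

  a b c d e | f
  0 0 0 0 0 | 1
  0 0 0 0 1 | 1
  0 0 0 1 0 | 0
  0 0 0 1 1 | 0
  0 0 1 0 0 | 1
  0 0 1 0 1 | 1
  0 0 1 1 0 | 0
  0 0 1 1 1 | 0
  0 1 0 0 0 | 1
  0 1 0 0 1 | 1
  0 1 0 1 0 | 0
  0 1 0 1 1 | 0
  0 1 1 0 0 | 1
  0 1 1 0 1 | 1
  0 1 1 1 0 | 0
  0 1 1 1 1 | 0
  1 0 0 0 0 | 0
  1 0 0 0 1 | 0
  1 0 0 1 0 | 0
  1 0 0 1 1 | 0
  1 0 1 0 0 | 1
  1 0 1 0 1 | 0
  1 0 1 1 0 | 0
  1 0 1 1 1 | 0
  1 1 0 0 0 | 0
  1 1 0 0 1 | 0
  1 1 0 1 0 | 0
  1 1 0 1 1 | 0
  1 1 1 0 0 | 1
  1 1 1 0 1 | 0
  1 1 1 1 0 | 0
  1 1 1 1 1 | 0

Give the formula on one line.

((~a | (~e & c)) & ~d)

  ~a = 11111111111111110000000000000000
  ~e = 10101010101010101010101010101010
  (~e & c) = 00001010000010100000101000001010
  (~a | (~e & c)) = 11111111111111110000101000001010
  ~d = 11001100110011001100110011001100
  ((~a | (~e & c)) & ~d) = 11001100110011000000100000001000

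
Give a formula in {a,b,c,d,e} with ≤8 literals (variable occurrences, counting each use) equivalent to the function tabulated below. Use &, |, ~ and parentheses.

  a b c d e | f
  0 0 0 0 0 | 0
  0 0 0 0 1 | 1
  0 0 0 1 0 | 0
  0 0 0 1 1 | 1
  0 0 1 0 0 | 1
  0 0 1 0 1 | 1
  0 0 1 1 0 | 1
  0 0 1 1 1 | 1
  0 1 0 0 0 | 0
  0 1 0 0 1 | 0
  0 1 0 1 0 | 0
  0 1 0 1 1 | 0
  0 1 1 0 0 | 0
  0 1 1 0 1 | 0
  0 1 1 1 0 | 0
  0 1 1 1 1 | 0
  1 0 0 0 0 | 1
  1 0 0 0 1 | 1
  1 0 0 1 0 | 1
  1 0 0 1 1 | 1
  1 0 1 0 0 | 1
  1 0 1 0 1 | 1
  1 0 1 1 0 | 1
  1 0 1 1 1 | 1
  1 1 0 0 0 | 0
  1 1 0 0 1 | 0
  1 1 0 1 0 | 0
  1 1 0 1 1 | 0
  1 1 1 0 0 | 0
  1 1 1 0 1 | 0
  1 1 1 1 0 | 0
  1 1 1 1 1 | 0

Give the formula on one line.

  (c | e) = 01011111010111110101111101011111
  ~b = 11111111000000001111111100000000
  ((c | e) & ~b) = 01011111000000000101111100000000
  (a & ~b) = 00000000000000001111111100000000
  (((c | e) & ~b) | (a & ~b)) = 01011111000000001111111100000000

(((c | e) & ~b) | (a & ~b))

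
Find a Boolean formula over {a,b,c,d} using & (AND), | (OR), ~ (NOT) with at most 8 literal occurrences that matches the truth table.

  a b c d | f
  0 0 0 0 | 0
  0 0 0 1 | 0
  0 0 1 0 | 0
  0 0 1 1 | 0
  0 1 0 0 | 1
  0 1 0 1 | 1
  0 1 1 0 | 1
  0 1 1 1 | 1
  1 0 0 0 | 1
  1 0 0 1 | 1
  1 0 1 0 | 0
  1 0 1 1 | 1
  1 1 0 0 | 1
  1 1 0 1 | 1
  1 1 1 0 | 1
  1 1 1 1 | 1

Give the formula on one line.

  ~c = 1100110011001100
  ~b = 1111000011110000
  (~c & ~b) = 1100000011000000
  ((~c & ~b) | d) = 1101010111010101
  (((~c & ~b) | d) | b) = 1101111111011111
  (b | a) = 0000111111111111
  ((((~c & ~b) | d) | b) & (b | a)) = 0000111111011111

((((~c & ~b) | d) | b) & (b | a))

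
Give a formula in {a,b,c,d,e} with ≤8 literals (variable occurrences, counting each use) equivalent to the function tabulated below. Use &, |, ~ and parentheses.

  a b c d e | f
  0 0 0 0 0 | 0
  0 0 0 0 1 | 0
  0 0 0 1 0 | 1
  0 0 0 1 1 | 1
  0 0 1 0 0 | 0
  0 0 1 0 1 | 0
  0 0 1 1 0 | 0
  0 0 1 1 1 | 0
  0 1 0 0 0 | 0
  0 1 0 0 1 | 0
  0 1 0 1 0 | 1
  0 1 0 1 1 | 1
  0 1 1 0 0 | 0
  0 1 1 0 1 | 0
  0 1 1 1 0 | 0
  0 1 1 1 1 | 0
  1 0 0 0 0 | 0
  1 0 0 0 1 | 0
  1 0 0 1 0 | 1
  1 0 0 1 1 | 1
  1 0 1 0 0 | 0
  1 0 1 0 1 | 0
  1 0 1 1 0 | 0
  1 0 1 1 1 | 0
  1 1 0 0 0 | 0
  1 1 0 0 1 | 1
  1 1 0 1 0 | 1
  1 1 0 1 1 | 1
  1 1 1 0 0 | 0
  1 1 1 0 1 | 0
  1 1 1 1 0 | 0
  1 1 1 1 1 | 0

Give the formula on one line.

(~c & (((b | c) & ((e | c) & a)) | d))

  ~c = 11110000111100001111000011110000
  (b | c) = 00001111111111110000111111111111
  (e | c) = 01011111010111110101111101011111
  ((e | c) & a) = 00000000000000000101111101011111
  ((b | c) & ((e | c) & a)) = 00000000000000000000111101011111
  (((b | c) & ((e | c) & a)) | d) = 00110011001100110011111101111111
  (~c & (((b | c) & ((e | c) & a)) | d)) = 00110000001100000011000001110000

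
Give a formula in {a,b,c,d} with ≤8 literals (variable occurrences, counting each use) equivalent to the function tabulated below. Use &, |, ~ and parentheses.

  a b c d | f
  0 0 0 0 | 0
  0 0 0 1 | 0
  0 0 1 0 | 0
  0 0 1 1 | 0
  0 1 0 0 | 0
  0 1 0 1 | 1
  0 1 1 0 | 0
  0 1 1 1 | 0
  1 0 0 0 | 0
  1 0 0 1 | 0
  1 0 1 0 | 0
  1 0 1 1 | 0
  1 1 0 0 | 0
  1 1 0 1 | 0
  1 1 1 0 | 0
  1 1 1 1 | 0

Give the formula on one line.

  ~c = 1100110011001100
  (~c | a) = 1100110011111111
  (b & d) = 0000010100000101
  ((~c | a) & (b & d)) = 0000010000000101
  ~a = 1111111100000000
  (((~c | a) & (b & d)) & ~a) = 0000010000000000

(((~c | a) & (b & d)) & ~a)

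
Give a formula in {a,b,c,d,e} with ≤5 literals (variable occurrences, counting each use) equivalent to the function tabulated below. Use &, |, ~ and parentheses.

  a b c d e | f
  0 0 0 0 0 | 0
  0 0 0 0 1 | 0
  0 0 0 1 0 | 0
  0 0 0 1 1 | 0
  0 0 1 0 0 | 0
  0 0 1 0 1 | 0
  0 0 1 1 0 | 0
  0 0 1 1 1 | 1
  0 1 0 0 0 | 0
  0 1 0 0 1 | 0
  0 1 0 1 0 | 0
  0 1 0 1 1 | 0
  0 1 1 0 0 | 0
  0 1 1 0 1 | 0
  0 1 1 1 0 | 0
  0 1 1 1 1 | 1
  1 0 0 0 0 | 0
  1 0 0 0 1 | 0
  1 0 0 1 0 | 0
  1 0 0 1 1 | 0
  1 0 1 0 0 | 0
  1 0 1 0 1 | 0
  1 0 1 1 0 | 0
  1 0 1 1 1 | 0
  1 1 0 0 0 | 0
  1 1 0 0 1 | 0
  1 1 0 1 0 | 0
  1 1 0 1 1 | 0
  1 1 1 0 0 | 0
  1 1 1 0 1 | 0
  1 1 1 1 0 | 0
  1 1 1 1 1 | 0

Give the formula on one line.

(((e & c) & ~a) & d)

  (e & c) = 00000101000001010000010100000101
  ~a = 11111111111111110000000000000000
  ((e & c) & ~a) = 00000101000001010000000000000000
  (((e & c) & ~a) & d) = 00000001000000010000000000000000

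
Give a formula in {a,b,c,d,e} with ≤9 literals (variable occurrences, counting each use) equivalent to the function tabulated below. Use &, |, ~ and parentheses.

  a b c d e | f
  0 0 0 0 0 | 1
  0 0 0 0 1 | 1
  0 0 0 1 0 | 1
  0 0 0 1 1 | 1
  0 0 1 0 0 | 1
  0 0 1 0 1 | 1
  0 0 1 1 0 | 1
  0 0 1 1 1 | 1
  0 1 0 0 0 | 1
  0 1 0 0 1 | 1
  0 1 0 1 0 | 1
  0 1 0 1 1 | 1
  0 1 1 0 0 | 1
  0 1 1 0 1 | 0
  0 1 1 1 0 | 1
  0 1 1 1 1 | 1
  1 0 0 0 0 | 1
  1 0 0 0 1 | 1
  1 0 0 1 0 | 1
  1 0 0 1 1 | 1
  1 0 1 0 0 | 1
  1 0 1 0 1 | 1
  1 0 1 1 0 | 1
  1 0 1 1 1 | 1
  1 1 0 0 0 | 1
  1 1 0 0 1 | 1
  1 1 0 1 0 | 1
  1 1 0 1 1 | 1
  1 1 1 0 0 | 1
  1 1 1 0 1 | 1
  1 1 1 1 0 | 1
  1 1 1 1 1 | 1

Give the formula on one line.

((~b | (~c | d)) | (a | (~e & ~a)))

  ~b = 11111111000000001111111100000000
  ~c = 11110000111100001111000011110000
  (~c | d) = 11110011111100111111001111110011
  (~b | (~c | d)) = 11111111111100111111111111110011
  ~e = 10101010101010101010101010101010
  ~a = 11111111111111110000000000000000
  (~e & ~a) = 10101010101010100000000000000000
  (a | (~e & ~a)) = 10101010101010101111111111111111
  ((~b | (~c | d)) | (a | (~e & ~a))) = 11111111111110111111111111111111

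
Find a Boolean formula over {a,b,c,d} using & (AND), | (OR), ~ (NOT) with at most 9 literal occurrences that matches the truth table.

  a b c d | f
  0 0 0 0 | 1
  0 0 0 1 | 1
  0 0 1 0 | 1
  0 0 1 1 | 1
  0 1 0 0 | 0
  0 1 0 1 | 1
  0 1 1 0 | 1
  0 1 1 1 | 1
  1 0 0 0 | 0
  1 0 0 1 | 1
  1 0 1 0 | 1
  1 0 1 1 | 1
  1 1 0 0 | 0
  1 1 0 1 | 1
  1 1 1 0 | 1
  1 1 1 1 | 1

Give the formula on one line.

  ~d = 1010101010101010
  (c & ~d) = 0010001000100010
  ~b = 1111000011110000
  ~a = 1111111100000000
  (~b & ~a) = 1111000000000000
  (~d | c) = 1011101110111011
  ((~d | c) | a) = 1011101111111111
  ((~b & ~a) & ((~d | c) | a)) = 1011000000000000
  (((~b & ~a) & ((~d | c) | a)) | d) = 1111010101010101
  ((c & ~d) | (((~b & ~a) & ((~d | c) | a)) | d)) = 1111011101110111

((c & ~d) | (((~b & ~a) & ((~d | c) | a)) | d))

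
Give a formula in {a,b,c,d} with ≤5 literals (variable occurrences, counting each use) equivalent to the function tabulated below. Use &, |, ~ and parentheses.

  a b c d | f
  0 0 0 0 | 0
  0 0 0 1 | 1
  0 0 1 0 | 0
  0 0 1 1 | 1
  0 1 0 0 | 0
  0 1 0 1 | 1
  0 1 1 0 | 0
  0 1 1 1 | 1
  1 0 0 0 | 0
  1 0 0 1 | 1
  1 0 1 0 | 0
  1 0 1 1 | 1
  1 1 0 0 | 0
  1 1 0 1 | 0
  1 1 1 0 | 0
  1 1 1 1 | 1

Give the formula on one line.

  ~a = 1111111100000000
  (~a | c) = 1111111100110011
  ~b = 1111000011110000
  ((~a | c) | ~b) = 1111111111110011
  (d & ((~a | c) | ~b)) = 0101010101010001

(d & ((~a | c) | ~b))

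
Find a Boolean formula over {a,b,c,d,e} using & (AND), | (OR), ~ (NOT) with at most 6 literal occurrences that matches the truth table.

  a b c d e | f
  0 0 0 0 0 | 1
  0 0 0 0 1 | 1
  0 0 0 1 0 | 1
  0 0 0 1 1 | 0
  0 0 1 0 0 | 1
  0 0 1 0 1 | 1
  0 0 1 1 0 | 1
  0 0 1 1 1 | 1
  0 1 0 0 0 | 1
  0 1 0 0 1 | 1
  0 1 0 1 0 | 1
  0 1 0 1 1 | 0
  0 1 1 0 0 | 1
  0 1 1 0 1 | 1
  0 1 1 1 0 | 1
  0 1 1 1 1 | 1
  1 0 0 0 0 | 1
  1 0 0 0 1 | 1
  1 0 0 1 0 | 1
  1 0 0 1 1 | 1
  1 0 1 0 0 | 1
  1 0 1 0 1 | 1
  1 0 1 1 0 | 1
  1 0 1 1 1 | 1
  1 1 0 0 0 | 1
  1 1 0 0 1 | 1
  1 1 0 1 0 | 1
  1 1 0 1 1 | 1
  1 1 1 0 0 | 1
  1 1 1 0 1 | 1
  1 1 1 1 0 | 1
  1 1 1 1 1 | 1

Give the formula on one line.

((~d | c) | ((~c | e) & (a | ~e)))

  ~d = 11001100110011001100110011001100
  (~d | c) = 11001111110011111100111111001111
  ~c = 11110000111100001111000011110000
  (~c | e) = 11110101111101011111010111110101
  ~e = 10101010101010101010101010101010
  (a | ~e) = 10101010101010101111111111111111
  ((~c | e) & (a | ~e)) = 10100000101000001111010111110101
  ((~d | c) | ((~c | e) & (a | ~e))) = 11101111111011111111111111111111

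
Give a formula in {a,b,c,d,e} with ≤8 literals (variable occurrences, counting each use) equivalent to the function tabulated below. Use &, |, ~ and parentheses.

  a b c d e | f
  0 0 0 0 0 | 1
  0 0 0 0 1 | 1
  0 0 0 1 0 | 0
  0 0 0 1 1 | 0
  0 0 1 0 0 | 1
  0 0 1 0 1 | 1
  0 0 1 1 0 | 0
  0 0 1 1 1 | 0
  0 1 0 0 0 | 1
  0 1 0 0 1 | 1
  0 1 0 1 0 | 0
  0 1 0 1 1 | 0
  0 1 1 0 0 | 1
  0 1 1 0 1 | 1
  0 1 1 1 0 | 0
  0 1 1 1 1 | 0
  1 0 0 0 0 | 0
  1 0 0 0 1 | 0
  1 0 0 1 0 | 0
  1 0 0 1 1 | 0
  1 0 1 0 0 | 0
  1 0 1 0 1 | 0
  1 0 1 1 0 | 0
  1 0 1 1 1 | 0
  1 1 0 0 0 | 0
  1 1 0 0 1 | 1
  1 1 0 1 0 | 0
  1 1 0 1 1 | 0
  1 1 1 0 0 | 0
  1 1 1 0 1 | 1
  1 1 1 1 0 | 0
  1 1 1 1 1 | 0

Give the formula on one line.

(~d & (~a | ((d & ~b) | (e & b))))

  ~d = 11001100110011001100110011001100
  ~a = 11111111111111110000000000000000
  ~b = 11111111000000001111111100000000
  (d & ~b) = 00110011000000000011001100000000
  (e & b) = 00000000010101010000000001010101
  ((d & ~b) | (e & b)) = 00110011010101010011001101010101
  (~a | ((d & ~b) | (e & b))) = 11111111111111110011001101010101
  (~d & (~a | ((d & ~b) | (e & b)))) = 11001100110011000000000001000100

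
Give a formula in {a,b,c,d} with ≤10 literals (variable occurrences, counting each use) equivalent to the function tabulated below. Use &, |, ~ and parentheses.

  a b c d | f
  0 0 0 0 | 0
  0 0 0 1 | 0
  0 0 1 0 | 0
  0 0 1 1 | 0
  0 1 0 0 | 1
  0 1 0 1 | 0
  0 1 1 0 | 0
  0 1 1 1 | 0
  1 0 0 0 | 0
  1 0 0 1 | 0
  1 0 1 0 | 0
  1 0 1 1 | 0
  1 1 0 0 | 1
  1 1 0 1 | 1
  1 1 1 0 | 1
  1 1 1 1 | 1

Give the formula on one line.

((b & a) | (b & (~c & ((a & d) | ~d))))

  (b & a) = 0000000000001111
  ~c = 1100110011001100
  (a & d) = 0000000001010101
  ~d = 1010101010101010
  ((a & d) | ~d) = 1010101011111111
  (~c & ((a & d) | ~d)) = 1000100011001100
  (b & (~c & ((a & d) | ~d))) = 0000100000001100
  ((b & a) | (b & (~c & ((a & d) | ~d)))) = 0000100000001111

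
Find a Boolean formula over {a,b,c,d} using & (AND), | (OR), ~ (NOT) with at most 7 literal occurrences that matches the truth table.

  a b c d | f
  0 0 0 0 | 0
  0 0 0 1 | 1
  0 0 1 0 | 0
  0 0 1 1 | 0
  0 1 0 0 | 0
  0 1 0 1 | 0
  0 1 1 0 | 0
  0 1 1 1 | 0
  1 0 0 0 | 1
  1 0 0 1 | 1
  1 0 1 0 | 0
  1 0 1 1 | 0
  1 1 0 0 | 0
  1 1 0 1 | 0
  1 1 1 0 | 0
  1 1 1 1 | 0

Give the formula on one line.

  ~c = 1100110011001100
  (~c | b) = 1100111111001111
  ~b = 1111000011110000
  ((~c | b) & ~b) = 1100000011000000
  (a | b) = 0000111111111111
  ((a | b) | d) = 0101111111111111
  (((~c | b) & ~b) & ((a | b) | d)) = 0100000011000000

(((~c | b) & ~b) & ((a | b) | d))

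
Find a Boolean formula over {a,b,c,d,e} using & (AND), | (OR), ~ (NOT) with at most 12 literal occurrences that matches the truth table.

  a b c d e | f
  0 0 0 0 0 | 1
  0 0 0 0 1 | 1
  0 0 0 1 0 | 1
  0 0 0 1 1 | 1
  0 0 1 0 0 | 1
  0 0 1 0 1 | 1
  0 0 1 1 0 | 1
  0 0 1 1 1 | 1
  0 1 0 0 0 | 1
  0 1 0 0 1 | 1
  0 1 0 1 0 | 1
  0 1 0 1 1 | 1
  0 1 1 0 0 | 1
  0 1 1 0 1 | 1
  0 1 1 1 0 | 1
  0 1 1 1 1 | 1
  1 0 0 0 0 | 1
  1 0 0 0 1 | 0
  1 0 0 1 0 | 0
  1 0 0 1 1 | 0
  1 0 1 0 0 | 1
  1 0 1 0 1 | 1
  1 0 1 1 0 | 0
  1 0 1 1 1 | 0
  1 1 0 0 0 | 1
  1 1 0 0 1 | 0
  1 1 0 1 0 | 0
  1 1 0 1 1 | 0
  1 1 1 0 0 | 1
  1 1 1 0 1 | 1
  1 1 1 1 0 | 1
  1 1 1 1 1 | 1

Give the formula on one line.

  ~d = 11001100110011001100110011001100
  (e & c) = 00000101000001010000010100000101
  ((e & c) | d) = 00110111001101110011011100110111
  ~e = 10101010101010101010101010101010
  (((e & c) | d) | ~e) = 10111111101111111011111110111111
  (~d & (((e & c) | d) | ~e)) = 10001100100011001000110010001100
  ~a = 11111111111111110000000000000000
  (~a | c) = 11111111111111110000111100001111
  ((~a | c) & b) = 00000000111111110000000000001111
  (~a | ((~a | c) & b)) = 11111111111111110000000000001111
  ((~d & (((e & c) | d) | ~e)) | (~a | ((~a | c) & b))) = 11111111111111111000110010001111

((~d & (((e & c) | d) | ~e)) | (~a | ((~a | c) & b)))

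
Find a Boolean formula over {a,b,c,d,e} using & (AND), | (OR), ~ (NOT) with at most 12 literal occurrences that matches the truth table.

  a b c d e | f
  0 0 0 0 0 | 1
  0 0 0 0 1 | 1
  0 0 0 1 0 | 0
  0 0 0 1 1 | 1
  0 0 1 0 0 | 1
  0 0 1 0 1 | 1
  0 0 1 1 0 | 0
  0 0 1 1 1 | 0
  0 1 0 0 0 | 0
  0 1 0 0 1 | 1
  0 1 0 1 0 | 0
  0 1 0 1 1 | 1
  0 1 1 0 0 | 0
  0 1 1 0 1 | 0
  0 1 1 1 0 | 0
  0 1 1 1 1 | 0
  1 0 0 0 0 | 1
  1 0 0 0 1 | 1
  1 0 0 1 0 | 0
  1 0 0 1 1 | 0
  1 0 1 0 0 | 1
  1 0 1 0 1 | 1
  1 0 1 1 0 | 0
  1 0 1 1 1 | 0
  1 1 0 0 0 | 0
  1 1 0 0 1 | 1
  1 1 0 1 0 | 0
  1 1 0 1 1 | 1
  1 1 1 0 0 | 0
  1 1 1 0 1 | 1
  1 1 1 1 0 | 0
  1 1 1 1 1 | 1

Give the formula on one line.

(((((a | ~c) & b) | ((~a | ~d) & ~c)) & e) | (~d & ~b))

  ~c = 11110000111100001111000011110000
  (a | ~c) = 11110000111100001111111111111111
  ((a | ~c) & b) = 00000000111100000000000011111111
  ~a = 11111111111111110000000000000000
  ~d = 11001100110011001100110011001100
  (~a | ~d) = 11111111111111111100110011001100
  ((~a | ~d) & ~c) = 11110000111100001100000011000000
  (((a | ~c) & b) | ((~a | ~d) & ~c)) = 11110000111100001100000011111111
  ((((a | ~c) & b) | ((~a | ~d) & ~c)) & e) = 01010000010100000100000001010101
  ~b = 11111111000000001111111100000000
  (~d & ~b) = 11001100000000001100110000000000
  (((((a | ~c) & b) | ((~a | ~d) & ~c)) & e) | (~d & ~b)) = 11011100010100001100110001010101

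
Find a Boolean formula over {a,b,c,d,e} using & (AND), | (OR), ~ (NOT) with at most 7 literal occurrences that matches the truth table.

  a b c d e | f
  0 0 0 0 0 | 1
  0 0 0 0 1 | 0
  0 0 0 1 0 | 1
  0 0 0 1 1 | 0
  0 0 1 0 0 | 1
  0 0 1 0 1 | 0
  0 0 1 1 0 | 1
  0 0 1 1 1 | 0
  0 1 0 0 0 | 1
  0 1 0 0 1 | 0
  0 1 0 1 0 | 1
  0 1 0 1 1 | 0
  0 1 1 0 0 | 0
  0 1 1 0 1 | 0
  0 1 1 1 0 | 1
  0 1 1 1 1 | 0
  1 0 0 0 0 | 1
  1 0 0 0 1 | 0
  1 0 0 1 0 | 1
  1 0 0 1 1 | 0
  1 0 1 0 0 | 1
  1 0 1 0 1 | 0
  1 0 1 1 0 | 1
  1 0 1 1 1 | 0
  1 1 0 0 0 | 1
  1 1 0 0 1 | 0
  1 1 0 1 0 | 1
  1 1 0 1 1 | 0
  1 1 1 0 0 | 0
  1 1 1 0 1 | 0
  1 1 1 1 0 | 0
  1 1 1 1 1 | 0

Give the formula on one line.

  ~c = 11110000111100001111000011110000
  ~b = 11111111000000001111111100000000
  (~c | ~b) = 11111111111100001111111111110000
  ~a = 11111111111111110000000000000000
  (d & c) = 00000011000000110000001100000011
  (~a & (d & c)) = 00000011000000110000000000000000
  ((~c | ~b) | (~a & (d & c))) = 11111111111100111111111111110000
  ~e = 10101010101010101010101010101010
  (((~c | ~b) | (~a & (d & c))) & ~e) = 10101010101000101010101010100000

(((~c | ~b) | (~a & (d & c))) & ~e)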